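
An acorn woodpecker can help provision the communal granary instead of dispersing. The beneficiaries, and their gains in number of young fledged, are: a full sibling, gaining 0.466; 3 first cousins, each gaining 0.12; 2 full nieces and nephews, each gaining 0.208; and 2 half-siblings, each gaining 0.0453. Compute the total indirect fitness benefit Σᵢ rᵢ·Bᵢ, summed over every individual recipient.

0.40465

r to a full sibling = 0.5 (full sibs share both parents — two paths of length 2: r = 2·(1/2)^2 = 1/2).
r to a first cousin = 1/8 (first cousins share one grandparent pair — two paths of length 4: r = 2·(1/2)^4 = 1/8).
r to a full niece or nephew = 0.25 (full aunt/uncle↔niece/nephew: two paths of length 3 through the shared grandparent pair: r = 2·(1/2)^3 = 1/4).
r to a half-sibling = 0.25 (half-sibs share one parent — one path of length 2: r = (1/2)^2 = 1/4).
Summing one r·B term per recipient: 1·0.5·0.466 + 3·0.125·0.12 + 2·0.25·0.208 + 2·0.25·0.0453 = 0.40465.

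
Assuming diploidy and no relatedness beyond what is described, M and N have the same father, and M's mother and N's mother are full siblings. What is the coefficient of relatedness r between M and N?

0.375

Wright's path rule: contributions from independent ancestry routes add.
M and N are related in two ways: half-sibs through their shared father (r = 1/4) and first cousins through their mothers (r = 1/8).
r = 1/4 + 1/8 = 0.375.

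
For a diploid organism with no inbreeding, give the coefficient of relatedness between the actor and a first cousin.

0.125

First cousins share one grandparent pair — two paths of length 4: r = 2·(1/2)^4 = 1/8.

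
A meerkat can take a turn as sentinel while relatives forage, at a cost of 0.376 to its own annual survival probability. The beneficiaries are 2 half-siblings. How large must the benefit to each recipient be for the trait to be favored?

0.752

r to a half-sibling = 1/4 (half-sibs share one parent — one path of length 2: r = (1/2)^2 = 1/4).
Hamilton's rule with n recipients of equal r: n·r·B > C, so B > C/(n·r) = 0.376/(2·0.25) = 0.752.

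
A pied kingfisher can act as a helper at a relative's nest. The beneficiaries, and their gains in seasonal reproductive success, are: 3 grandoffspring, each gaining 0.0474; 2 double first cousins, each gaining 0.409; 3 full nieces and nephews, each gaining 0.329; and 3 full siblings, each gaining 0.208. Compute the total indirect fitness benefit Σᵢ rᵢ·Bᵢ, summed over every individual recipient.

0.7988

r to a grandoffspring = 0.25 (two parent–offspring links: r = (1/2)^2 = 1/4).
r to a double first cousin = 0.25 (double first cousins share both grandparent pairs — four paths of length 4: r = 4·(1/2)^4 = 1/4).
r to a full niece or nephew = 0.25 (full aunt/uncle↔niece/nephew: two paths of length 3 through the shared grandparent pair: r = 2·(1/2)^3 = 1/4).
r to a full sibling = 0.5 (full sibs share both parents — two paths of length 2: r = 2·(1/2)^2 = 1/2).
Summing one r·B term per recipient: 3·0.25·0.0474 + 2·0.25·0.409 + 3·0.25·0.329 + 3·0.5·0.208 = 0.7988.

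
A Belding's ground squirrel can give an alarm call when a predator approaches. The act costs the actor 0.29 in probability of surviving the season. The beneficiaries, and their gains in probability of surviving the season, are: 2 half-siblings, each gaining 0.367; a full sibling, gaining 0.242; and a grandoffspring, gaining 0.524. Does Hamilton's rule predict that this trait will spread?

Yes

Hamilton's rule: the trait is favored when the sum of r·B over every recipient exceeds the actor's cost C.
r to a half-sibling = 0.25 (half-sibs share one parent — one path of length 2: r = (1/2)^2 = 1/4).
r to a full sibling = 1/2 (full sibs share both parents — two paths of length 2: r = 2·(1/2)^2 = 1/2).
r to a grandoffspring = 1/4 (two parent–offspring links: r = (1/2)^2 = 1/4).
Summing one r·B term per recipient: 2·0.25·0.367 + 1·0.5·0.242 + 1·0.25·0.524 = 0.4355.
0.4355 > 0.29: the indirect benefit exceeds the cost.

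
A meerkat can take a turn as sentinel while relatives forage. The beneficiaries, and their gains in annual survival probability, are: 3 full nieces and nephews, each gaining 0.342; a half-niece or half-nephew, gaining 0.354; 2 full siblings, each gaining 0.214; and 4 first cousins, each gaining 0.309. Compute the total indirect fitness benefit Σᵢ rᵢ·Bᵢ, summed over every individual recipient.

r to a full niece or nephew = 1/4 (full aunt/uncle↔niece/nephew: two paths of length 3 through the shared grandparent pair: r = 2·(1/2)^3 = 1/4).
r to a half-niece or half-nephew = 0.125 (half-aunt/uncle↔niece/nephew: one path of length 3: r = (1/2)^3 = 1/8).
r to a full sibling = 0.5 (full sibs share both parents — two paths of length 2: r = 2·(1/2)^2 = 1/2).
r to a first cousin = 1/8 (first cousins share one grandparent pair — two paths of length 4: r = 2·(1/2)^4 = 1/8).
Summing one r·B term per recipient: 3·0.25·0.342 + 1·0.125·0.354 + 2·0.5·0.214 + 4·0.125·0.309 = 0.66925.

0.66925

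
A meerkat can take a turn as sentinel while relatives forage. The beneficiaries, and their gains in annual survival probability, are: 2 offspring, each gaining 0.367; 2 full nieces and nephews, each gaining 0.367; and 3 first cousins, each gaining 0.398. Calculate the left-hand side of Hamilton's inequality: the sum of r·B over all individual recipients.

r to an offspring = 0.5 (one parent–offspring link: r = (1/2)^1 = 1/2).
r to a full niece or nephew = 0.25 (full aunt/uncle↔niece/nephew: two paths of length 3 through the shared grandparent pair: r = 2·(1/2)^3 = 1/4).
r to a first cousin = 1/8 (first cousins share one grandparent pair — two paths of length 4: r = 2·(1/2)^4 = 1/8).
Summing one r·B term per recipient: 2·0.5·0.367 + 2·0.25·0.367 + 3·0.125·0.398 = 0.69975.

0.69975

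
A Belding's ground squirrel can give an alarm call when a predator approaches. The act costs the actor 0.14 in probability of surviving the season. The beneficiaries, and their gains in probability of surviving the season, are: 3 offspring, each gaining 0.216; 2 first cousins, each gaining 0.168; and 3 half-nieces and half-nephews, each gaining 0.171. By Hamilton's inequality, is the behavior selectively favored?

Hamilton's rule: the trait is favored when the sum of r·B over every recipient exceeds the actor's cost C.
r to an offspring = 0.5 (one parent–offspring link: r = (1/2)^1 = 1/2).
r to a first cousin = 0.125 (first cousins share one grandparent pair — two paths of length 4: r = 2·(1/2)^4 = 1/8).
r to a half-niece or half-nephew = 1/8 (half-aunt/uncle↔niece/nephew: one path of length 3: r = (1/2)^3 = 1/8).
Summing one r·B term per recipient: 3·0.5·0.216 + 2·0.125·0.168 + 3·0.125·0.171 = 0.430125.
0.430125 > 0.14: the indirect benefit exceeds the cost.

Yes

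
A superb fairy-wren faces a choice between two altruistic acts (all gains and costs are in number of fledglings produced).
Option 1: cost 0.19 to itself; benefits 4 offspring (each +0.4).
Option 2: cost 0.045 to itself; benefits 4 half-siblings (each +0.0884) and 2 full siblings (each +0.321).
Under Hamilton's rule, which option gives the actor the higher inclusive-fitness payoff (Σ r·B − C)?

Option 1

Option 1: r to an offspring = 0.5.
Option 1: Σ r·B − C = (4·0.5·0.4) − 0.19 = 0.61.
Option 2: r to a half-sibling = 0.25.
Option 2: r to a full sibling = 0.5.
Option 2: Σ r·B − C = (4·0.25·0.0884 + 2·0.5·0.321) − 0.045 = 0.3644.
Option 1 has the higher net inclusive-fitness payoff.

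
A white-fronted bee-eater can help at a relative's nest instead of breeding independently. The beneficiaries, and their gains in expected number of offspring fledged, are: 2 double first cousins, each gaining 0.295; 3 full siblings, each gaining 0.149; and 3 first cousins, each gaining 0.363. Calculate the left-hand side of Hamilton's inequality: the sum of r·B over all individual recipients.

0.507125

r to a double first cousin = 1/4 (double first cousins share both grandparent pairs — four paths of length 4: r = 4·(1/2)^4 = 1/4).
r to a full sibling = 1/2 (full sibs share both parents — two paths of length 2: r = 2·(1/2)^2 = 1/2).
r to a first cousin = 0.125 (first cousins share one grandparent pair — two paths of length 4: r = 2·(1/2)^4 = 1/8).
Summing one r·B term per recipient: 2·0.25·0.295 + 3·0.5·0.149 + 3·0.125·0.363 = 0.507125.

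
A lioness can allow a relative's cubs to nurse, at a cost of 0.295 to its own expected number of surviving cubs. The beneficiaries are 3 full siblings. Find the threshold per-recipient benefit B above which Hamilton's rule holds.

r to a full sibling = 1/2 (full sibs share both parents — two paths of length 2: r = 2·(1/2)^2 = 1/2).
Hamilton's rule with n recipients of equal r: n·r·B > C, so B > C/(n·r) = 0.295/(3·0.5) = 0.1967.

0.1967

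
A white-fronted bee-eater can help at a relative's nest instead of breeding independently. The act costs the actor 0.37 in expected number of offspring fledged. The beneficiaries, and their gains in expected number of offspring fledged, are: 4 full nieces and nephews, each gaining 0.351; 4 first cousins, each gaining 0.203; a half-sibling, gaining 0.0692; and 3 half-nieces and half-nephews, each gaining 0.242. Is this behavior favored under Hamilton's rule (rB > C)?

Yes

Hamilton's rule: the trait is favored when the sum of r·B over every recipient exceeds the actor's cost C.
r to a full niece or nephew = 1/4 (full aunt/uncle↔niece/nephew: two paths of length 3 through the shared grandparent pair: r = 2·(1/2)^3 = 1/4).
r to a first cousin = 0.125 (first cousins share one grandparent pair — two paths of length 4: r = 2·(1/2)^4 = 1/8).
r to a half-sibling = 0.25 (half-sibs share one parent — one path of length 2: r = (1/2)^2 = 1/4).
r to a half-niece or half-nephew = 1/8 (half-aunt/uncle↔niece/nephew: one path of length 3: r = (1/2)^3 = 1/8).
Summing one r·B term per recipient: 4·0.25·0.351 + 4·0.125·0.203 + 1·0.25·0.0692 + 3·0.125·0.242 = 0.56055.
0.56055 > 0.37: the indirect benefit exceeds the cost.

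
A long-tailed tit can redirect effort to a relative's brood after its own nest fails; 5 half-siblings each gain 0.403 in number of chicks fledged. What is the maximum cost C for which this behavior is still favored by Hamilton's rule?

0.50375

r to a half-sibling = 1/4 (half-sibs share one parent — one path of length 2: r = (1/2)^2 = 1/4).
Hamilton's rule: n·r·B > C, so the trait is favored while C < n·r·B = 5·0.25·0.403 = 0.50375.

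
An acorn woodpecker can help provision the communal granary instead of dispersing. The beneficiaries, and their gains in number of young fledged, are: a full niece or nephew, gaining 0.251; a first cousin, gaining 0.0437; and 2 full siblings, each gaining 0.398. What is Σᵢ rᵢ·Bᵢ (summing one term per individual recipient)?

0.4662125

r to a full niece or nephew = 0.25 (full aunt/uncle↔niece/nephew: two paths of length 3 through the shared grandparent pair: r = 2·(1/2)^3 = 1/4).
r to a first cousin = 0.125 (first cousins share one grandparent pair — two paths of length 4: r = 2·(1/2)^4 = 1/8).
r to a full sibling = 0.5 (full sibs share both parents — two paths of length 2: r = 2·(1/2)^2 = 1/2).
Summing one r·B term per recipient: 1·0.25·0.251 + 1·0.125·0.0437 + 2·0.5·0.398 = 0.4662125.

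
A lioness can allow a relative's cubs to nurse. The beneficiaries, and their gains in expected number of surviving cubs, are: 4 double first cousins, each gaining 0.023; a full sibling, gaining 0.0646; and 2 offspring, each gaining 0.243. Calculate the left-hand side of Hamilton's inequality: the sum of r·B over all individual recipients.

0.2983

r to a double first cousin = 0.25 (double first cousins share both grandparent pairs — four paths of length 4: r = 4·(1/2)^4 = 1/4).
r to a full sibling = 0.5 (full sibs share both parents — two paths of length 2: r = 2·(1/2)^2 = 1/2).
r to an offspring = 0.5 (one parent–offspring link: r = (1/2)^1 = 1/2).
Summing one r·B term per recipient: 4·0.25·0.023 + 1·0.5·0.0646 + 2·0.5·0.243 = 0.2983.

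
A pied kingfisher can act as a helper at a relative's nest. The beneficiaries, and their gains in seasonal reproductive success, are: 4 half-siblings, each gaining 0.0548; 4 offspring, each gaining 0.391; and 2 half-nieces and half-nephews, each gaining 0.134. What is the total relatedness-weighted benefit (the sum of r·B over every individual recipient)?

0.8703

r to a half-sibling = 1/4 (half-sibs share one parent — one path of length 2: r = (1/2)^2 = 1/4).
r to an offspring = 0.5 (one parent–offspring link: r = (1/2)^1 = 1/2).
r to a half-niece or half-nephew = 0.125 (half-aunt/uncle↔niece/nephew: one path of length 3: r = (1/2)^3 = 1/8).
Summing one r·B term per recipient: 4·0.25·0.0548 + 4·0.5·0.391 + 2·0.125·0.134 = 0.8703.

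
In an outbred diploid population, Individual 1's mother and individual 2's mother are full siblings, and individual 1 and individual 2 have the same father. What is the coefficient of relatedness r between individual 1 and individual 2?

0.375

Wright's path rule: contributions from independent ancestry routes add.
Individual 1 and individual 2 are related in two ways: first cousins through their mothers (r = 1/8) and half-sibs through their shared father (r = 1/4).
r = 1/8 + 1/4 = 0.375.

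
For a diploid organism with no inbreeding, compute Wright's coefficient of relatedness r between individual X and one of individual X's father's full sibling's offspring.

Each parent–offspring link contributes a factor of 1/2, and independent paths through distinct common ancestors add.
First cousins share one grandparent pair — two paths of length 4: r = 2·(1/2)^4 = 1/8.

0.125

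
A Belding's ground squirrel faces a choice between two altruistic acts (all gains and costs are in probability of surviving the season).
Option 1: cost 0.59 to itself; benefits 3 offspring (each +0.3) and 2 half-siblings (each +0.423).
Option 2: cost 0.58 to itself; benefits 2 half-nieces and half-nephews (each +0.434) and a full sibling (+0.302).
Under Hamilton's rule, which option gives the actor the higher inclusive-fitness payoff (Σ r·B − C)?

Option 1: r to an offspring = 0.5.
Option 1: r to a half-sibling = 0.25.
Option 1: Σ r·B − C = (3·0.5·0.3 + 2·0.25·0.423) − 0.59 = 0.0715.
Option 2: r to a half-niece or half-nephew = 0.125.
Option 2: r to a full sibling = 0.5.
Option 2: Σ r·B − C = (2·0.125·0.434 + 1·0.5·0.302) − 0.58 = -0.3205.
Option 1 has the higher net inclusive-fitness payoff.

Option 1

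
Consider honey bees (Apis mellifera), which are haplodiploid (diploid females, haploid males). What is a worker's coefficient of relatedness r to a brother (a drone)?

Her haploid brother carries none of their father's genes and a random half of their mother's genome; that half matches the maternal half of her own genome with probability 1/2: r = 1/2 · 1/2 = 1/4.

0.25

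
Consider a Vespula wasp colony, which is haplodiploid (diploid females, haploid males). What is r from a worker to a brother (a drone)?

0.25

Her haploid brother carries none of their father's genes and a random half of their mother's genome; that half matches the maternal half of her own genome with probability 1/2: r = 1/2 · 1/2 = 1/4.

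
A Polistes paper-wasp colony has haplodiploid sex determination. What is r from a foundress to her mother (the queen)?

One meiotic link between diploid queen and diploid daughter: r = 1/2.

0.5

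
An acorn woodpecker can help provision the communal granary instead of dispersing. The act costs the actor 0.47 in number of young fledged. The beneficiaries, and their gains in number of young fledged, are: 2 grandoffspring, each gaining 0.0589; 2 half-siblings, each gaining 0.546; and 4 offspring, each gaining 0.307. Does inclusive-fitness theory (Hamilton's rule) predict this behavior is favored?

Hamilton's rule: the trait is favored when the sum of r·B over every recipient exceeds the actor's cost C.
r to a grandoffspring = 0.25 (two parent–offspring links: r = (1/2)^2 = 1/4).
r to a half-sibling = 0.25 (half-sibs share one parent — one path of length 2: r = (1/2)^2 = 1/4).
r to an offspring = 0.5 (one parent–offspring link: r = (1/2)^1 = 1/2).
Summing one r·B term per recipient: 2·0.25·0.0589 + 2·0.25·0.546 + 4·0.5·0.307 = 0.91645.
0.91645 > 0.47: the indirect benefit exceeds the cost.

Yes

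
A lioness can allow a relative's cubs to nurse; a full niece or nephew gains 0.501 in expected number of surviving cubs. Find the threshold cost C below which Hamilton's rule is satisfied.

0.12525

r to a full niece or nephew = 0.25 (full aunt/uncle↔niece/nephew: two paths of length 3 through the shared grandparent pair: r = 2·(1/2)^3 = 1/4).
Hamilton's rule: n·r·B > C, so the trait is favored while C < n·r·B = 1·0.25·0.501 = 0.12525.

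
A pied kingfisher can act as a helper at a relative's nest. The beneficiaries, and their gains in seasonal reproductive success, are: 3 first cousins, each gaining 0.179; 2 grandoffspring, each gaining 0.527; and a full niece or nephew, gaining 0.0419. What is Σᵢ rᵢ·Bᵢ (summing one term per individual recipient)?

0.3411

r to a first cousin = 0.125 (first cousins share one grandparent pair — two paths of length 4: r = 2·(1/2)^4 = 1/8).
r to a grandoffspring = 1/4 (two parent–offspring links: r = (1/2)^2 = 1/4).
r to a full niece or nephew = 1/4 (full aunt/uncle↔niece/nephew: two paths of length 3 through the shared grandparent pair: r = 2·(1/2)^3 = 1/4).
Summing one r·B term per recipient: 3·0.125·0.179 + 2·0.25·0.527 + 1·0.25·0.0419 = 0.3411.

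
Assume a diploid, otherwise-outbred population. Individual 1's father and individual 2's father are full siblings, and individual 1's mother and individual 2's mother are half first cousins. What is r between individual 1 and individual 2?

Independent pedigree routes through distinct common ancestors add.
Individual 1 and individual 2 are related in two ways: first cousins through their fathers (r = 1/8) and half second cousins through their mothers (r = 1/64).
r = 1/8 + 1/64 = 9/64 = 0.140625.

0.140625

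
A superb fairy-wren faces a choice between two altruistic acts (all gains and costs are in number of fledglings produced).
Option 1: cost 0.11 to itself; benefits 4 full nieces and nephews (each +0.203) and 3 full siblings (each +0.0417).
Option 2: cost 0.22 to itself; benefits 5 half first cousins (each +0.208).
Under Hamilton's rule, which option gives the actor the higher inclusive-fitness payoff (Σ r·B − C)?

Option 1: r to a full niece or nephew = 0.25.
Option 1: r to a full sibling = 0.5.
Option 1: Σ r·B − C = (4·0.25·0.203 + 3·0.5·0.0417) − 0.11 = 0.15555.
Option 2: r to a half first cousin = 0.0625.
Option 2: Σ r·B − C = (5·0.0625·0.208) − 0.22 = -0.155.
Option 1 has the higher net inclusive-fitness payoff.

Option 1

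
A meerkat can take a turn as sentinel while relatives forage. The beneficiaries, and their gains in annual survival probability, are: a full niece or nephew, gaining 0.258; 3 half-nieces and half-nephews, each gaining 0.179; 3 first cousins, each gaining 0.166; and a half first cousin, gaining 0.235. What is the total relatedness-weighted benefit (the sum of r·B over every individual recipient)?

r to a full niece or nephew = 1/4 (full aunt/uncle↔niece/nephew: two paths of length 3 through the shared grandparent pair: r = 2·(1/2)^3 = 1/4).
r to a half-niece or half-nephew = 1/8 (half-aunt/uncle↔niece/nephew: one path of length 3: r = (1/2)^3 = 1/8).
r to a first cousin = 1/8 (first cousins share one grandparent pair — two paths of length 4: r = 2·(1/2)^4 = 1/8).
r to a half first cousin = 0.0625 (half first cousins share one grandparent — one path of length 4: r = (1/2)^4 = 1/16).
Summing one r·B term per recipient: 1·0.25·0.258 + 3·0.125·0.179 + 3·0.125·0.166 + 1·0.0625·0.235 = 0.2085625.

0.2085625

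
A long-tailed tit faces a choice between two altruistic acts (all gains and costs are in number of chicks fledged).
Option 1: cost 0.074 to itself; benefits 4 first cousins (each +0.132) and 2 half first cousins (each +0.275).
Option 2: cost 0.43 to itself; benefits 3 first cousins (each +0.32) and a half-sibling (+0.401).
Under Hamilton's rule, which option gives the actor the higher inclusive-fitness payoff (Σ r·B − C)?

Option 1: r to a first cousin = 0.125.
Option 1: r to a half first cousin = 0.0625.
Option 1: Σ r·B − C = (4·0.125·0.132 + 2·0.0625·0.275) − 0.074 = 0.026375.
Option 2: r to a first cousin = 0.125.
Option 2: r to a half-sibling = 0.25.
Option 2: Σ r·B − C = (3·0.125·0.32 + 1·0.25·0.401) − 0.43 = -0.20975.
Option 1 has the higher net inclusive-fitness payoff.

Option 1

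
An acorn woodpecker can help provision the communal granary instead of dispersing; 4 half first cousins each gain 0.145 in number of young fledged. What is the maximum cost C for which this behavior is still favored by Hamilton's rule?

r to a half first cousin = 0.0625 (half first cousins share one grandparent — one path of length 4: r = (1/2)^4 = 1/16).
Hamilton's rule: n·r·B > C, so the trait is favored while C < n·r·B = 4·0.0625·0.145 = 0.03625.

0.03625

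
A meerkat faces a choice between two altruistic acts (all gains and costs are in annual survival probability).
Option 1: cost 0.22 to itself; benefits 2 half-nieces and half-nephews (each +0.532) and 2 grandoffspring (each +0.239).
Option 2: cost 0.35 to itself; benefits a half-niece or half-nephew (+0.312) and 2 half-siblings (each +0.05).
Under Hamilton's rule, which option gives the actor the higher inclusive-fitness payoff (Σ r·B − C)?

Option 1: r to a half-niece or half-nephew = 0.125.
Option 1: r to a grandoffspring = 0.25.
Option 1: Σ r·B − C = (2·0.125·0.532 + 2·0.25·0.239) − 0.22 = 0.0325.
Option 2: r to a half-niece or half-nephew = 0.125.
Option 2: r to a half-sibling = 0.25.
Option 2: Σ r·B − C = (1·0.125·0.312 + 2·0.25·0.05) − 0.35 = -0.286.
Option 1 has the higher net inclusive-fitness payoff.

Option 1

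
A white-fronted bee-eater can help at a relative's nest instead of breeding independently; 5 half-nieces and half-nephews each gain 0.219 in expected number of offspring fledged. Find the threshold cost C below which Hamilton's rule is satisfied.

0.136875

r to a half-niece or half-nephew = 0.125 (half-aunt/uncle↔niece/nephew: one path of length 3: r = (1/2)^3 = 1/8).
Hamilton's rule: n·r·B > C, so the trait is favored while C < n·r·B = 5·0.125·0.219 = 0.136875.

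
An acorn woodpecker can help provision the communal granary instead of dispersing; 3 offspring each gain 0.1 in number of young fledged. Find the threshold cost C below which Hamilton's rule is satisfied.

r to an offspring = 0.5 (one parent–offspring link: r = (1/2)^1 = 1/2).
Hamilton's rule: n·r·B > C, so the trait is favored while C < n·r·B = 3·0.5·0.1 = 0.15.

0.15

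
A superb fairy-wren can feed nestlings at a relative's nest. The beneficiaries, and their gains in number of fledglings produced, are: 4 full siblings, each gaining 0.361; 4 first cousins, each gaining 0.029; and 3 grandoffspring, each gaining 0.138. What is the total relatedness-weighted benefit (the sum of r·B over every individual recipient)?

r to a full sibling = 1/2 (full sibs share both parents — two paths of length 2: r = 2·(1/2)^2 = 1/2).
r to a first cousin = 0.125 (first cousins share one grandparent pair — two paths of length 4: r = 2·(1/2)^4 = 1/8).
r to a grandoffspring = 0.25 (two parent–offspring links: r = (1/2)^2 = 1/4).
Summing one r·B term per recipient: 4·0.5·0.361 + 4·0.125·0.029 + 3·0.25·0.138 = 0.84.

0.84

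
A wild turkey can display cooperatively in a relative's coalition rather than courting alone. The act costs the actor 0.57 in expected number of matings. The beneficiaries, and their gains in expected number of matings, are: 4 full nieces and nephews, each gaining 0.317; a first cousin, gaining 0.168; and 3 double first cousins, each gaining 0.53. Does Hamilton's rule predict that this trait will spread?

Hamilton's rule: the trait is favored when the sum of r·B over every recipient exceeds the actor's cost C.
r to a full niece or nephew = 0.25 (full aunt/uncle↔niece/nephew: two paths of length 3 through the shared grandparent pair: r = 2·(1/2)^3 = 1/4).
r to a first cousin = 1/8 (first cousins share one grandparent pair — two paths of length 4: r = 2·(1/2)^4 = 1/8).
r to a double first cousin = 1/4 (double first cousins share both grandparent pairs — four paths of length 4: r = 4·(1/2)^4 = 1/4).
Summing one r·B term per recipient: 4·0.25·0.317 + 1·0.125·0.168 + 3·0.25·0.53 = 0.7355.
0.7355 > 0.57: the indirect benefit exceeds the cost.

Yes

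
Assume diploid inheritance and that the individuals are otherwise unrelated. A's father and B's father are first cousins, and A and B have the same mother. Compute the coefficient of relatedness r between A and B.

0.28125

Wright's path rule: contributions from independent ancestry routes add.
A and B are related in two ways: second cousins through their fathers (r = 1/32) and half-sibs through their shared mother (r = 1/4).
r = 1/32 + 1/4 = 0.28125.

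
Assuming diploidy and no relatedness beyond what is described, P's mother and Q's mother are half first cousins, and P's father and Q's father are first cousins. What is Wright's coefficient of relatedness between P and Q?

With two independent routes of shared ancestry, r is the sum of the two contributions.
P and Q are related in two ways: half second cousins through their mothers (r = 1/64) and second cousins through their fathers (r = 1/32).
r = 1/64 + 1/32 = 3/64 = 0.046875.

0.046875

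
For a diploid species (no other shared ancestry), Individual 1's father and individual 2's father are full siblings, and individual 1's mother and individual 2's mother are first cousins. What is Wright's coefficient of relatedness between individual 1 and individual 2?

With two independent routes of shared ancestry, r is the sum of the two contributions.
Individual 1 and individual 2 are related in two ways: first cousins through their fathers (r = 1/8) and second cousins through their mothers (r = 1/32).
r = 1/8 + 1/32 = 0.15625.

0.15625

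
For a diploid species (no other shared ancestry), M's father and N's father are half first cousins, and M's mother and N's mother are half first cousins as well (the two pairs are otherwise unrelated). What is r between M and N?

0.03125

Independent pedigree routes through distinct common ancestors add.
M and N are related in two ways: half second cousins through their fathers (r = 1/64) and half second cousins through their mothers (r = 1/64).
r = 1/64 + 1/64 = 1/32 = 0.03125.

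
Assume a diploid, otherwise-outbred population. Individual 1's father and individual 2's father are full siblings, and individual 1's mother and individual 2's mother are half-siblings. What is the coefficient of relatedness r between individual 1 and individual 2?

With two independent routes of shared ancestry, r is the sum of the two contributions.
Individual 1 and individual 2 are related in two ways: first cousins through their fathers (r = 1/8) and half first cousins through their mothers (r = 1/16).
r = 1/8 + 1/16 = 0.1875.

0.1875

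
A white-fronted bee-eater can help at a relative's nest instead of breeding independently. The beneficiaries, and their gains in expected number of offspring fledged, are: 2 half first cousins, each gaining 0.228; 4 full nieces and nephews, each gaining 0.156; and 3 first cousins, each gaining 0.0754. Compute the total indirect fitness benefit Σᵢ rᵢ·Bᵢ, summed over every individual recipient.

0.212775

r to a half first cousin = 1/16 (half first cousins share one grandparent — one path of length 4: r = (1/2)^4 = 1/16).
r to a full niece or nephew = 0.25 (full aunt/uncle↔niece/nephew: two paths of length 3 through the shared grandparent pair: r = 2·(1/2)^3 = 1/4).
r to a first cousin = 0.125 (first cousins share one grandparent pair — two paths of length 4: r = 2·(1/2)^4 = 1/8).
Summing one r·B term per recipient: 2·0.0625·0.228 + 4·0.25·0.156 + 3·0.125·0.0754 = 0.212775.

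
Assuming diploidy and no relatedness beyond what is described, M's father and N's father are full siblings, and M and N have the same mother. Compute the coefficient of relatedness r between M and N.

0.375

Relatedness sums over independent paths through distinct common ancestors.
M and N are related in two ways: first cousins through their fathers (r = 1/8) and half-sibs through their shared mother (r = 1/4).
r = 1/8 + 1/4 = 0.375.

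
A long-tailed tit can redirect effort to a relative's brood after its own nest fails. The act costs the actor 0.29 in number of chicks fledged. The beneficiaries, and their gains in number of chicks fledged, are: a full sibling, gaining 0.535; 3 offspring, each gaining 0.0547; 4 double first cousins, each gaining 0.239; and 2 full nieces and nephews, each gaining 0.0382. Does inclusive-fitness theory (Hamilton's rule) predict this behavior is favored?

Yes

Hamilton's rule: the trait is favored when the sum of r·B over every recipient exceeds the actor's cost C.
r to a full sibling = 1/2 (full sibs share both parents — two paths of length 2: r = 2·(1/2)^2 = 1/2).
r to an offspring = 0.5 (one parent–offspring link: r = (1/2)^1 = 1/2).
r to a double first cousin = 1/4 (double first cousins share both grandparent pairs — four paths of length 4: r = 4·(1/2)^4 = 1/4).
r to a full niece or nephew = 1/4 (full aunt/uncle↔niece/nephew: two paths of length 3 through the shared grandparent pair: r = 2·(1/2)^3 = 1/4).
Summing one r·B term per recipient: 1·0.5·0.535 + 3·0.5·0.0547 + 4·0.25·0.239 + 2·0.25·0.0382 = 0.60765.
0.60765 > 0.29: the indirect benefit exceeds the cost.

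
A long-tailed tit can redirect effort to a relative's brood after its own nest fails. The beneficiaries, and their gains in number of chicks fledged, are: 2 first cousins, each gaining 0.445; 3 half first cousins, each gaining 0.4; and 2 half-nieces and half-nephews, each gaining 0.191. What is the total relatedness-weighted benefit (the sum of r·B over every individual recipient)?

r to a first cousin = 0.125 (first cousins share one grandparent pair — two paths of length 4: r = 2·(1/2)^4 = 1/8).
r to a half first cousin = 1/16 (half first cousins share one grandparent — one path of length 4: r = (1/2)^4 = 1/16).
r to a half-niece or half-nephew = 1/8 (half-aunt/uncle↔niece/nephew: one path of length 3: r = (1/2)^3 = 1/8).
Summing one r·B term per recipient: 2·0.125·0.445 + 3·0.0625·0.4 + 2·0.125·0.191 = 0.234.

0.234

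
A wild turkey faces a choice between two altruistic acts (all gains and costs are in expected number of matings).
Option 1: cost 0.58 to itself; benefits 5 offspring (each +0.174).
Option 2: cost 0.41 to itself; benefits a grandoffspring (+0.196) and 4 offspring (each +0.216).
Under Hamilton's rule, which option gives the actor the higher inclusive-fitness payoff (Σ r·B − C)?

Option 1: r to an offspring = 0.5.
Option 1: Σ r·B − C = (5·0.5·0.174) − 0.58 = -0.145.
Option 2: r to a grandoffspring = 0.25.
Option 2: r to an offspring = 0.5.
Option 2: Σ r·B − C = (1·0.25·0.196 + 4·0.5·0.216) − 0.41 = 0.071.
Option 2 has the higher net inclusive-fitness payoff.

Option 2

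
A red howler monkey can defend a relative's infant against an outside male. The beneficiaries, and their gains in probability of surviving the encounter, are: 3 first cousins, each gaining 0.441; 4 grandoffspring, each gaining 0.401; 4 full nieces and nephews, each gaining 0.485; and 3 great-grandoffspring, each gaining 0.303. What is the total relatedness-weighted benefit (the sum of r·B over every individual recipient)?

r to a first cousin = 0.125 (first cousins share one grandparent pair — two paths of length 4: r = 2·(1/2)^4 = 1/8).
r to a grandoffspring = 0.25 (two parent–offspring links: r = (1/2)^2 = 1/4).
r to a full niece or nephew = 1/4 (full aunt/uncle↔niece/nephew: two paths of length 3 through the shared grandparent pair: r = 2·(1/2)^3 = 1/4).
r to a great-grandoffspring = 0.125 (three parent–offspring links: r = (1/2)^3 = 1/8).
Summing one r·B term per recipient: 3·0.125·0.441 + 4·0.25·0.401 + 4·0.25·0.485 + 3·0.125·0.303 = 1.165.

1.165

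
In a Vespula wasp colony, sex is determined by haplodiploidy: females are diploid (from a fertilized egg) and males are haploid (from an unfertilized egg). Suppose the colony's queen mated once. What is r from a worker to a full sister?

0.75

Haplodiploid full sisters inherit their father's entire haploid genome identically (contributing 1/2) and on average half of their mother's contribution (1/2 · 1/2 = 1/4); r = 1/2 + 1/4 = 3/4.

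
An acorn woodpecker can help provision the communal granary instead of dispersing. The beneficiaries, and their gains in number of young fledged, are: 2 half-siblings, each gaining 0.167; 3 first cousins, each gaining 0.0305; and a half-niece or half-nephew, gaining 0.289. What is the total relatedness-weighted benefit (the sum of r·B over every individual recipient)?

r to a half-sibling = 1/4 (half-sibs share one parent — one path of length 2: r = (1/2)^2 = 1/4).
r to a first cousin = 0.125 (first cousins share one grandparent pair — two paths of length 4: r = 2·(1/2)^4 = 1/8).
r to a half-niece or half-nephew = 1/8 (half-aunt/uncle↔niece/nephew: one path of length 3: r = (1/2)^3 = 1/8).
Summing one r·B term per recipient: 2·0.25·0.167 + 3·0.125·0.0305 + 1·0.125·0.289 = 0.1310625.

0.1310625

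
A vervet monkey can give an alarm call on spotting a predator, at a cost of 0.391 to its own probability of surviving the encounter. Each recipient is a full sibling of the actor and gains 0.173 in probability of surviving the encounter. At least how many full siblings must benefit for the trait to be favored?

5

r to a full sibling = 1/2 (full sibs share both parents — two paths of length 2: r = 2·(1/2)^2 = 1/2).
Hamilton's rule: n·r·B > C  ⇒  n > C/(r·B) = 0.391/(0.5·0.173) = 4.52.
The smallest integer exceeding 4.52 is 5.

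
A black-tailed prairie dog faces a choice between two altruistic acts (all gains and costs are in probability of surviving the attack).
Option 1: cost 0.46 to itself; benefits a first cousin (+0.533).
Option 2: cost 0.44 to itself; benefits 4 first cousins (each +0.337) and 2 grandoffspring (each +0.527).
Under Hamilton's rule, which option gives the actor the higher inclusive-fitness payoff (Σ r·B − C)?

Option 2

Option 1: r to a first cousin = 0.125.
Option 1: Σ r·B − C = (1·0.125·0.533) − 0.46 = -0.393375.
Option 2: r to a first cousin = 0.125.
Option 2: r to a grandoffspring = 0.25.
Option 2: Σ r·B − C = (4·0.125·0.337 + 2·0.25·0.527) − 0.44 = -0.008.
Option 2 has the higher net inclusive-fitness payoff.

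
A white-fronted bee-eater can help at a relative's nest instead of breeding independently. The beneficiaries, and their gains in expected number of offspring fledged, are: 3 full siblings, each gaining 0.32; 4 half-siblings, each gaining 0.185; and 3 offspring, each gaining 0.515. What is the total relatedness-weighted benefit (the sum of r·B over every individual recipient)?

r to a full sibling = 1/2 (full sibs share both parents — two paths of length 2: r = 2·(1/2)^2 = 1/2).
r to a half-sibling = 1/4 (half-sibs share one parent — one path of length 2: r = (1/2)^2 = 1/4).
r to an offspring = 1/2 (one parent–offspring link: r = (1/2)^1 = 1/2).
Summing one r·B term per recipient: 3·0.5·0.32 + 4·0.25·0.185 + 3·0.5·0.515 = 1.4375.

1.4375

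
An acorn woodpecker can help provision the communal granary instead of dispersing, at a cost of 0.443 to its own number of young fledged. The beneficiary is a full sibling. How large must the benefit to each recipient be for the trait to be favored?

0.886

r to a full sibling = 1/2 (full sibs share both parents — two paths of length 2: r = 2·(1/2)^2 = 1/2).
Hamilton's rule with n recipients of equal r: n·r·B > C, so B > C/(n·r) = 0.443/(1·0.5) = 0.886.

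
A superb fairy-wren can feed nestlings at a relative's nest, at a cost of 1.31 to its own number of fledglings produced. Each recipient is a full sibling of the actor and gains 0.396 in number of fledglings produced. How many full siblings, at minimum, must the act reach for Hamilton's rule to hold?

7

r to a full sibling = 1/2 (full sibs share both parents — two paths of length 2: r = 2·(1/2)^2 = 1/2).
Hamilton's rule: n·r·B > C  ⇒  n > C/(r·B) = 1.31/(0.5·0.396) = 6.616.
The smallest integer exceeding 6.616 is 7.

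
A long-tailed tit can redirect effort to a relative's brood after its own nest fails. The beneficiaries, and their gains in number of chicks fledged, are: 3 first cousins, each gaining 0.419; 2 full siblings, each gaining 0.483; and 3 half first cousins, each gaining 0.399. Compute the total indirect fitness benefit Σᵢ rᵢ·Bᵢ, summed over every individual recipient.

r to a first cousin = 0.125 (first cousins share one grandparent pair — two paths of length 4: r = 2·(1/2)^4 = 1/8).
r to a full sibling = 0.5 (full sibs share both parents — two paths of length 2: r = 2·(1/2)^2 = 1/2).
r to a half first cousin = 1/16 (half first cousins share one grandparent — one path of length 4: r = (1/2)^4 = 1/16).
Summing one r·B term per recipient: 3·0.125·0.419 + 2·0.5·0.483 + 3·0.0625·0.399 = 0.7149375.

0.7149375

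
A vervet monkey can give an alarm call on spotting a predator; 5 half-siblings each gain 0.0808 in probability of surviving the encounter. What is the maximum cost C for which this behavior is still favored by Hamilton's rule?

r to a half-sibling = 0.25 (half-sibs share one parent — one path of length 2: r = (1/2)^2 = 1/4).
Hamilton's rule: n·r·B > C, so the trait is favored while C < n·r·B = 5·0.25·0.0808 = 0.101.

0.101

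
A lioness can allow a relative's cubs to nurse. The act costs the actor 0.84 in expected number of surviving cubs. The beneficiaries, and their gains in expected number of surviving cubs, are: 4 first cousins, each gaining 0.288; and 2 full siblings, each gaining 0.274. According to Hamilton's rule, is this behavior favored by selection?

No

Hamilton's rule: the trait is favored when the sum of r·B over every recipient exceeds the actor's cost C.
r to a first cousin = 0.125 (first cousins share one grandparent pair — two paths of length 4: r = 2·(1/2)^4 = 1/8).
r to a full sibling = 1/2 (full sibs share both parents — two paths of length 2: r = 2·(1/2)^2 = 1/2).
Summing one r·B term per recipient: 4·0.125·0.288 + 2·0.5·0.274 = 0.418.
0.418 < 0.84: the indirect benefit is less than the cost.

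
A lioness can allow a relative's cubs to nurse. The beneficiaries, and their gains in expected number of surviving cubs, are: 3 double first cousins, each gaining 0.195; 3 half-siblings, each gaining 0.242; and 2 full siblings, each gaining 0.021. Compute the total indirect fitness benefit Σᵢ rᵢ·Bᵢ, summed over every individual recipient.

r to a double first cousin = 0.25 (double first cousins share both grandparent pairs — four paths of length 4: r = 4·(1/2)^4 = 1/4).
r to a half-sibling = 1/4 (half-sibs share one parent — one path of length 2: r = (1/2)^2 = 1/4).
r to a full sibling = 0.5 (full sibs share both parents — two paths of length 2: r = 2·(1/2)^2 = 1/2).
Summing one r·B term per recipient: 3·0.25·0.195 + 3·0.25·0.242 + 2·0.5·0.021 = 0.34875.

0.34875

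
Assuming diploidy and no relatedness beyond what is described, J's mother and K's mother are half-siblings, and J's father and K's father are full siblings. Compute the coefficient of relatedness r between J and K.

With two independent routes of shared ancestry, r is the sum of the two contributions.
J and K are related in two ways: half first cousins through their mothers (r = 1/16) and first cousins through their fathers (r = 1/8).
r = 1/16 + 1/8 = 0.1875.

0.1875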